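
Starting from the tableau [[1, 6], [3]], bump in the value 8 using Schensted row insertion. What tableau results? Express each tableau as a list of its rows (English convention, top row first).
8 is larger than every entry of row 1, so it is appended to row 1. The new tableau is [[1, 6, 8], [3]].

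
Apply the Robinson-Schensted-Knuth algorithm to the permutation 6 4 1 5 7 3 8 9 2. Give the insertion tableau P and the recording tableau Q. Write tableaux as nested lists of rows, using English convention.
Insert each entry of the permutation into P by Schensted row insertion, recording in Q the position of each new cell.

Insert 6: appended to row 1. P = [[6]].
Insert 4: 4 bumps 6 from row 1; 6 starts row 2. P = [[4], [6]].
Insert 1: 1 bumps 4 from row 1; 4 bumps 6 from row 2; 6 starts row 3. P = [[1], [4], [6]].
Insert 5: appended to row 1. P = [[1, 5], [4], [6]].
Insert 7: appended to row 1. P = [[1, 5, 7], [4], [6]].
Insert 3: 3 bumps 5 from row 1; 5 appends to row 2. P = [[1, 3, 7], [4, 5], [6]].
Insert 8: appended to row 1. P = [[1, 3, 7, 8], [4, 5], [6]].
Insert 9: appended to row 1. P = [[1, 3, 7, 8, 9], [4, 5], [6]].
Insert 2: 2 bumps 3 from row 1; 3 bumps 4 from row 2; 4 bumps 6 from row 3; 6 starts row 4. P = [[1, 2, 7, 8, 9], [3, 5], [4], [6]].

So P = [[1, 2, 7, 8, 9], [3, 5], [4], [6]], Q = [[1, 4, 5, 7, 8], [2, 6], [3], [9]].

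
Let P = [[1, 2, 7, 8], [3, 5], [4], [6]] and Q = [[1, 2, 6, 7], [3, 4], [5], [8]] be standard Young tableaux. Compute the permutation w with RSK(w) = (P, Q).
Reverse the RSK construction: for i from n down to 1, find the cell of Q containing i, remove the entry at that cell from P, and reverse-bump it up through P; the value ejected from row 1 is w(i).

Step i=8: Q has 8 at row 4, column 1; remove 6 from row 4 of P and reverse-bump: 6 enters row 3 and ejects 4; 4 enters row 2 and ejects 3; 3 enters row 1 and ejects 2. So w(8) = 2. P is now [[1, 3, 7, 8], [4, 5], [6]].
Step i=7: Q has 7 at row 1, column 4; remove that cell from P, ejecting 8. So w(7) = 8. P is now [[1, 3, 7], [4, 5], [6]].
Step i=6: Q has 6 at row 1, column 3; remove that cell from P, ejecting 7. So w(6) = 7. P is now [[1, 3], [4, 5], [6]].
Step i=5: Q has 5 at row 3, column 1; remove 6 from row 3 of P and reverse-bump: 6 enters row 2 and ejects 5; 5 enters row 1 and ejects 3. So w(5) = 3. P is now [[1, 5], [4, 6]].
Step i=4: Q has 4 at row 2, column 2; remove 6 from row 2 of P and reverse-bump: 6 enters row 1 and ejects 5. So w(4) = 5. P is now [[1, 6], [4]].
Step i=3: Q has 3 at row 2, column 1; remove 4 from row 2 of P and reverse-bump: 4 enters row 1 and ejects 1. So w(3) = 1. P is now [[4, 6]].
Step i=2: Q has 2 at row 1, column 2; remove that cell from P, ejecting 6. So w(2) = 6. P is now [[4]].
Step i=1: Q has 1 at row 1, column 1; remove that cell from P, ejecting 4. So w(1) = 4. P is now [].

So w = 4 6 1 5 3 7 8 2.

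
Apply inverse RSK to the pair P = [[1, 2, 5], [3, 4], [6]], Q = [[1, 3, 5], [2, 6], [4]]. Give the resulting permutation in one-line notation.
6 3 4 1 5 2

Reverse RSK: for i = n, n-1, ..., 1, locate i in Q, remove the corresponding corner cell from P, and reverse-bump its entry up through P; the value ejected from row 1 is w(i).

So w = 6 3 4 1 5 2.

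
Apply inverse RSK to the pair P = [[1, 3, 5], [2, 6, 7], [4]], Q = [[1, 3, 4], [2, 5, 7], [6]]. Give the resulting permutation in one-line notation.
4 2 6 7 3 1 5

Reverse RSK: for i = n, n-1, ..., 1, locate i in Q, remove the corresponding corner cell from P, and reverse-bump its entry up through P; the value ejected from row 1 is w(i).

So w = 4 2 6 7 3 1 5.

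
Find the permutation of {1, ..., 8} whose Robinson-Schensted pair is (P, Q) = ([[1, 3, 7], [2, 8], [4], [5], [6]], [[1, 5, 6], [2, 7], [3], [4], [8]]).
6 5 4 2 3 8 7 1

Reverse the RSK construction: for i from n down to 1, find the cell of Q containing i, remove the entry at that cell from P, and reverse-bump it up through P; the value ejected from row 1 is w(i).

Step i=8: Q has 8 at row 5, column 1; remove 6 from row 5 of P and reverse-bump: 6 enters row 4 and ejects 5; 5 enters row 3 and ejects 4; 4 enters row 2 and ejects 2; 2 enters row 1 and ejects 1. So w(8) = 1. P is now [[2, 3, 7], [4, 8], [5], [6]].
Step i=7: Q has 7 at row 2, column 2; remove 8 from row 2 of P and reverse-bump: 8 enters row 1 and ejects 7. So w(7) = 7. P is now [[2, 3, 8], [4], [5], [6]].
Step i=6: Q has 6 at row 1, column 3; remove that cell from P, ejecting 8. So w(6) = 8. P is now [[2, 3], [4], [5], [6]].
Step i=5: Q has 5 at row 1, column 2; remove that cell from P, ejecting 3. So w(5) = 3. P is now [[2], [4], [5], [6]].
Step i=4: Q has 4 at row 4, column 1; remove 6 from row 4 of P and reverse-bump: 6 enters row 3 and ejects 5; 5 enters row 2 and ejects 4; 4 enters row 1 and ejects 2. So w(4) = 2. P is now [[4], [5], [6]].
Step i=3: Q has 3 at row 3, column 1; remove 6 from row 3 of P and reverse-bump: 6 enters row 2 and ejects 5; 5 enters row 1 and ejects 4. So w(3) = 4. P is now [[5], [6]].
Step i=2: Q has 2 at row 2, column 1; remove 6 from row 2 of P and reverse-bump: 6 enters row 1 and ejects 5. So w(2) = 5. P is now [[6]].
Step i=1: Q has 1 at row 1, column 1; remove that cell from P, ejecting 6. So w(1) = 6. P is now [].

So w = 6 5 4 2 3 8 7 1.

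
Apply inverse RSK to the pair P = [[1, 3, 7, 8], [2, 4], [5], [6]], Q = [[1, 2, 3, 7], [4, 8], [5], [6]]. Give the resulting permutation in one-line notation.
2 6 7 5 4 1 8 3

Reverse the RSK construction: for i from n down to 1, find the cell of Q containing i, remove the entry at that cell from P, and reverse-bump it up through P; the value ejected from row 1 is w(i).

Step i=8: Q has 8 at row 2, column 2; remove 4 from row 2 of P and reverse-bump: 4 enters row 1 and ejects 3. So w(8) = 3. P is now [[1, 4, 7, 8], [2], [5], [6]].
Step i=7: Q has 7 at row 1, column 4; remove that cell from P, ejecting 8. So w(7) = 8. P is now [[1, 4, 7], [2], [5], [6]].
Step i=6: Q has 6 at row 4, column 1; remove 6 from row 4 of P and reverse-bump: 6 enters row 3 and ejects 5; 5 enters row 2 and ejects 2; 2 enters row 1 and ejects 1. So w(6) = 1. P is now [[2, 4, 7], [5], [6]].
Step i=5: Q has 5 at row 3, column 1; remove 6 from row 3 of P and reverse-bump: 6 enters row 2 and ejects 5; 5 enters row 1 and ejects 4. So w(5) = 4. P is now [[2, 5, 7], [6]].
Step i=4: Q has 4 at row 2, column 1; remove 6 from row 2 of P and reverse-bump: 6 enters row 1 and ejects 5. So w(4) = 5. P is now [[2, 6, 7]].
Step i=3: Q has 3 at row 1, column 3; remove that cell from P, ejecting 7. So w(3) = 7. P is now [[2, 6]].
Step i=2: Q has 2 at row 1, column 2; remove that cell from P, ejecting 6. So w(2) = 6. P is now [[2]].
Step i=1: Q has 1 at row 1, column 1; remove that cell from P, ejecting 2. So w(1) = 2. P is now [].

So w = 2 6 7 5 4 1 8 3.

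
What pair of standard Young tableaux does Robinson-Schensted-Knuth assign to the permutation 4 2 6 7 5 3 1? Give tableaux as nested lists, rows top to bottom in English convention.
Insert each entry of the permutation into P by Schensted row insertion, recording in Q the position of each new cell.

Insert 4: appended to row 1. P = [[4]], Q = [[1]].
Insert 2: 2 bumps 4 from row 1; 4 starts row 2. P = [[2], [4]], Q = [[1], [2]].
Insert 6: appended to row 1. P = [[2, 6], [4]], Q = [[1, 3], [2]].
Insert 7: appended to row 1. P = [[2, 6, 7], [4]], Q = [[1, 3, 4], [2]].
Insert 5: 5 bumps 6 from row 1; 6 appends to row 2. P = [[2, 5, 7], [4, 6]], Q = [[1, 3, 4], [2, 5]].
Insert 3: 3 bumps 5 from row 1; 5 bumps 6 from row 2; 6 starts row 3. P = [[2, 3, 7], [4, 5], [6]], Q = [[1, 3, 4], [2, 5], [6]].
Insert 1: 1 bumps 2 from row 1; 2 bumps 4 from row 2; 4 bumps 6 from row 3; 6 starts row 4. P = [[1, 3, 7], [2, 5], [4], [6]], Q = [[1, 3, 4], [2, 5], [6], [7]].

So P = [[1, 3, 7], [2, 5], [4], [6]], Q = [[1, 3, 4], [2, 5], [6], [7]].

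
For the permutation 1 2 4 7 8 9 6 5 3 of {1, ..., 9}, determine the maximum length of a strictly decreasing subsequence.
4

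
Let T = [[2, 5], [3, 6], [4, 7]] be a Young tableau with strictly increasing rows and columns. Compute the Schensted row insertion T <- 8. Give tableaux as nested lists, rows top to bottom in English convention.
[[2, 5, 8], [3, 6], [4, 7]]

8 is larger than every entry of row 1, so it is appended to row 1. The new tableau is [[2, 5, 8], [3, 6], [4, 7]].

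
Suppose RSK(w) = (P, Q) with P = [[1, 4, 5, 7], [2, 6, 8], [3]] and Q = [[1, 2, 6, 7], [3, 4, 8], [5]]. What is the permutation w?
Reverse the RSK construction: for i from n down to 1, find the cell of Q containing i, remove the entry at that cell from P, and reverse-bump it up through P; the value ejected from row 1 is w(i).

Step i=8: Q has 8 at row 2, column 3; remove 8 from row 2 of P and reverse-bump: 8 enters row 1 and ejects 7. So w(8) = 7. P is now [[1, 4, 5, 8], [2, 6], [3]].
Step i=7: Q has 7 at row 1, column 4; remove that cell from P, ejecting 8. So w(7) = 8. P is now [[1, 4, 5], [2, 6], [3]].
Step i=6: Q has 6 at row 1, column 3; remove that cell from P, ejecting 5. So w(6) = 5. P is now [[1, 4], [2, 6], [3]].
Step i=5: Q has 5 at row 3, column 1; remove 3 from row 3 of P and reverse-bump: 3 enters row 2 and ejects 2; 2 enters row 1 and ejects 1. So w(5) = 1. P is now [[2, 4], [3, 6]].
Step i=4: Q has 4 at row 2, column 2; remove 6 from row 2 of P and reverse-bump: 6 enters row 1 and ejects 4. So w(4) = 4. P is now [[2, 6], [3]].
Step i=3: Q has 3 at row 2, column 1; remove 3 from row 2 of P and reverse-bump: 3 enters row 1 and ejects 2. So w(3) = 2. P is now [[3, 6]].
Step i=2: Q has 2 at row 1, column 2; remove that cell from P, ejecting 6. So w(2) = 6. P is now [[3]].
Step i=1: Q has 1 at row 1, column 1; remove that cell from P, ejecting 3. So w(1) = 3. P is now [].

So w = 3 6 2 4 1 5 8 7.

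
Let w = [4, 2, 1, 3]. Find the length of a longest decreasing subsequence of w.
3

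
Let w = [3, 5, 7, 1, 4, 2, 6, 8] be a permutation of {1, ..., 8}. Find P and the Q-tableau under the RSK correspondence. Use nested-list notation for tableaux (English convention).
P = [[1, 2, 6, 8], [3, 4, 7], [5]], Q = [[1, 2, 3, 8], [4, 5, 7], [6]]

Insert each entry of the permutation into P by Schensted row insertion, recording in Q the position of each new cell.

Insert 3: appended to row 1. P = [[3]], Q = [[1]].
Insert 5: appended to row 1. P = [[3, 5]], Q = [[1, 2]].
Insert 7: appended to row 1. P = [[3, 5, 7]], Q = [[1, 2, 3]].
Insert 1: 1 bumps 3 from row 1; 3 starts row 2. P = [[1, 5, 7], [3]], Q = [[1, 2, 3], [4]].
Insert 4: 4 bumps 5 from row 1; 5 appends to row 2. P = [[1, 4, 7], [3, 5]], Q = [[1, 2, 3], [4, 5]].
Insert 2: 2 bumps 4 from row 1; 4 bumps 5 from row 2; 5 starts row 3. P = [[1, 2, 7], [3, 4], [5]], Q = [[1, 2, 3], [4, 5], [6]].
Insert 6: 6 bumps 7 from row 1; 7 appends to row 2. P = [[1, 2, 6], [3, 4, 7], [5]], Q = [[1, 2, 3], [4, 5, 7], [6]].
Insert 8: appended to row 1. P = [[1, 2, 6, 8], [3, 4, 7], [5]], Q = [[1, 2, 3, 8], [4, 5, 7], [6]].

So P = [[1, 2, 6, 8], [3, 4, 7], [5]], Q = [[1, 2, 3, 8], [4, 5, 7], [6]].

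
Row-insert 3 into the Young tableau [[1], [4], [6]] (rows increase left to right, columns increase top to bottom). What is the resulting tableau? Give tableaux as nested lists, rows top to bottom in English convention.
[[1, 3], [4], [6]]

3 is larger than every entry of row 1, so it is appended to row 1. The new tableau is [[1, 3], [4], [6]].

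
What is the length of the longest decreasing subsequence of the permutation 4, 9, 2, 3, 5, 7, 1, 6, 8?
3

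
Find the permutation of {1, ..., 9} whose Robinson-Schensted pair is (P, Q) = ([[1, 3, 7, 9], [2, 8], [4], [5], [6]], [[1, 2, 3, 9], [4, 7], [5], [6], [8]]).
2 6 8 5 4 3 7 1 9

Reverse RSK: for i = n, n-1, ..., 1, locate i in Q, remove the corresponding corner cell from P, and reverse-bump its entry up through P; the value ejected from row 1 is w(i).

So w = 2 6 8 5 4 3 7 1 9.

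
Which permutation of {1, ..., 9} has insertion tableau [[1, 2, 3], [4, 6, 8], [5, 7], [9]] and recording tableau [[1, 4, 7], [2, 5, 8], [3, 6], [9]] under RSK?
Reverse the RSK construction: for i from n down to 1, find the cell of Q containing i, remove the entry at that cell from P, and reverse-bump it up through P; the value ejected from row 1 is w(i).

Step i=9: Q has 9 at row 4, column 1; remove 9 from row 4 of P and reverse-bump: 9 enters row 3 and ejects 7; 7 enters row 2 and ejects 6; 6 enters row 1 and ejects 3. So w(9) = 3. P is now [[1, 2, 6], [4, 7, 8], [5, 9]].
Step i=8: Q has 8 at row 2, column 3; remove 8 from row 2 of P and reverse-bump: 8 enters row 1 and ejects 6. So w(8) = 6. P is now [[1, 2, 8], [4, 7], [5, 9]].
Step i=7: Q has 7 at row 1, column 3; remove that cell from P, ejecting 8. So w(7) = 8. P is now [[1, 2], [4, 7], [5, 9]].
Step i=6: Q has 6 at row 3, column 2; remove 9 from row 3 of P and reverse-bump: 9 enters row 2 and ejects 7; 7 enters row 1 and ejects 2. So w(6) = 2. P is now [[1, 7], [4, 9], [5]].
Step i=5: Q has 5 at row 2, column 2; remove 9 from row 2 of P and reverse-bump: 9 enters row 1 and ejects 7. So w(5) = 7. P is now [[1, 9], [4], [5]].
Step i=4: Q has 4 at row 1, column 2; remove that cell from P, ejecting 9. So w(4) = 9. P is now [[1], [4], [5]].
Step i=3: Q has 3 at row 3, column 1; remove 5 from row 3 of P and reverse-bump: 5 enters row 2 and ejects 4; 4 enters row 1 and ejects 1. So w(3) = 1. P is now [[4], [5]].
Step i=2: Q has 2 at row 2, column 1; remove 5 from row 2 of P and reverse-bump: 5 enters row 1 and ejects 4. So w(2) = 4. P is now [[5]].
Step i=1: Q has 1 at row 1, column 1; remove that cell from P, ejecting 5. So w(1) = 5. P is now [].

So w = 5 4 1 9 7 2 8 6 3.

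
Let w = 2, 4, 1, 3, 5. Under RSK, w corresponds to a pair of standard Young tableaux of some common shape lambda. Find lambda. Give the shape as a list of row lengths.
Row-insert each entry into an empty tableau.

After inserting 2: P = [[2]].
After inserting 4: P = [[2, 4]].
After inserting 1: P = [[1, 4], [2]].
After inserting 3: P = [[1, 3], [2, 4]].
After inserting 5: P = [[1, 3, 5], [2, 4]].

The final insertion tableau P = [[1, 3, 5], [2, 4]] has shape [3, 2].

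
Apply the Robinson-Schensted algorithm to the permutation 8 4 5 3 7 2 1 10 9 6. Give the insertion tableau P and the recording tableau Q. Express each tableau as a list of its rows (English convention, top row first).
P = [[1, 5, 6, 9], [2, 7], [3, 10], [4], [8]], Q = [[1, 3, 5, 8], [2, 9], [4, 10], [6], [7]]

Insert each entry of the permutation into P by Schensted row insertion, recording in Q the position of each new cell.

After inserting 8: P = [[8]].
After inserting 4: P = [[4], [8]].
After inserting 5: P = [[4, 5], [8]].
After inserting 3: P = [[3, 5], [4], [8]].
After inserting 7: P = [[3, 5, 7], [4], [8]].
After inserting 2: P = [[2, 5, 7], [3], [4], [8]].
After inserting 1: P = [[1, 5, 7], [2], [3], [4], [8]].
After inserting 10: P = [[1, 5, 7, 10], [2], [3], [4], [8]].
After inserting 9: P = [[1, 5, 7, 9], [2, 10], [3], [4], [8]].
After inserting 6: P = [[1, 5, 6, 9], [2, 7], [3, 10], [4], [8]].

So P = [[1, 5, 6, 9], [2, 7], [3, 10], [4], [8]], Q = [[1, 3, 5, 8], [2, 9], [4, 10], [6], [7]].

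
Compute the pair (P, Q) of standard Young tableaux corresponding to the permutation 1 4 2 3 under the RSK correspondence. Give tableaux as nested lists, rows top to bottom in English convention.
P = [[1, 2, 3], [4]], Q = [[1, 2, 4], [3]]

Insert each entry of the permutation into P by Schensted row insertion, recording in Q the position of each new cell.

After inserting 1: P = [[1]].
After inserting 4: P = [[1, 4]].
After inserting 2: P = [[1, 2], [4]].
After inserting 3: P = [[1, 2, 3], [4]].

So P = [[1, 2, 3], [4]], Q = [[1, 2, 4], [3]].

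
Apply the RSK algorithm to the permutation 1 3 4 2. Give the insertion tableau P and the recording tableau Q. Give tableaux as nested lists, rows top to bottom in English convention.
P = [[1, 2, 4], [3]], Q = [[1, 2, 3], [4]]

Insert each entry of the permutation into P by Schensted row insertion, recording in Q the position of each new cell.

After inserting 1: P = [[1]].
After inserting 3: P = [[1, 3]].
After inserting 4: P = [[1, 3, 4]].
After inserting 2: P = [[1, 2, 4], [3]].

So P = [[1, 2, 4], [3]], Q = [[1, 2, 3], [4]].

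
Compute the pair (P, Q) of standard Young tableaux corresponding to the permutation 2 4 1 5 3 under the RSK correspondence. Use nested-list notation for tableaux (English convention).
Insert each entry of the permutation into P by Schensted row insertion, recording in Q the position of each new cell.

Insert 2: appended to row 1. P = [[2]].
Insert 4: appended to row 1. P = [[2, 4]].
Insert 1: 1 bumps 2 from row 1; 2 starts row 2. P = [[1, 4], [2]].
Insert 5: appended to row 1. P = [[1, 4, 5], [2]].
Insert 3: 3 bumps 4 from row 1; 4 appends to row 2. P = [[1, 3, 5], [2, 4]].

So P = [[1, 3, 5], [2, 4]], Q = [[1, 2, 4], [3, 5]].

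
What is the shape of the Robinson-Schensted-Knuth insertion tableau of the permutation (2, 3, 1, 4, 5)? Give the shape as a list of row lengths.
[4, 1]

Row-insert each entry into an empty tableau.

After inserting 2: P = [[2]].
After inserting 3: P = [[2, 3]].
After inserting 1: P = [[1, 3], [2]].
After inserting 4: P = [[1, 3, 4], [2]].
After inserting 5: P = [[1, 3, 4, 5], [2]].

The final insertion tableau P = [[1, 3, 4, 5], [2]] has shape [4, 1].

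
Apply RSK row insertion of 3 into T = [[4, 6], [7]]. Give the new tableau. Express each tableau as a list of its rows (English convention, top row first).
In row 1, 3 replaces 4 (the leftmost entry greater than 3); 4 is bumped to row 2. In row 2, 4 replaces 7 (the leftmost entry greater than 4); 7 is bumped to row 3. 7 starts a new row 3. The new tableau is [[3, 6], [4], [7]].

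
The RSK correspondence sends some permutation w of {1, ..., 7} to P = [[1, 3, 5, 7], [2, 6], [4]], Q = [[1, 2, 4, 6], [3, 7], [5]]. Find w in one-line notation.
2 4 3 6 1 7 5

Reverse the RSK construction: for i from n down to 1, find the cell of Q containing i, remove the entry at that cell from P, and reverse-bump it up through P; the value ejected from row 1 is w(i).

Step i=7: Q has 7 at row 2, column 2; remove 6 from row 2 of P and reverse-bump: 6 enters row 1 and ejects 5. So w(7) = 5. P is now [[1, 3, 6, 7], [2], [4]].
Step i=6: Q has 6 at row 1, column 4; remove that cell from P, ejecting 7. So w(6) = 7. P is now [[1, 3, 6], [2], [4]].
Step i=5: Q has 5 at row 3, column 1; remove 4 from row 3 of P and reverse-bump: 4 enters row 2 and ejects 2; 2 enters row 1 and ejects 1. So w(5) = 1. P is now [[2, 3, 6], [4]].
Step i=4: Q has 4 at row 1, column 3; remove that cell from P, ejecting 6. So w(4) = 6. P is now [[2, 3], [4]].
Step i=3: Q has 3 at row 2, column 1; remove 4 from row 2 of P and reverse-bump: 4 enters row 1 and ejects 3. So w(3) = 3. P is now [[2, 4]].
Step i=2: Q has 2 at row 1, column 2; remove that cell from P, ejecting 4. So w(2) = 4. P is now [[2]].
Step i=1: Q has 1 at row 1, column 1; remove that cell from P, ejecting 2. So w(1) = 2. P is now [].

So w = 2 4 3 6 1 7 5.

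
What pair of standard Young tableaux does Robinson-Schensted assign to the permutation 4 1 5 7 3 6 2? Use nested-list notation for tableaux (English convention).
Insert each entry of the permutation into P by Schensted row insertion, recording in Q the position of each new cell.

Insert 4: appended to row 1. P = [[4]].
Insert 1: 1 bumps 4 from row 1; 4 starts row 2. P = [[1], [4]].
Insert 5: appended to row 1. P = [[1, 5], [4]].
Insert 7: appended to row 1. P = [[1, 5, 7], [4]].
Insert 3: 3 bumps 5 from row 1; 5 appends to row 2. P = [[1, 3, 7], [4, 5]].
Insert 6: 6 bumps 7 from row 1; 7 appends to row 2. P = [[1, 3, 6], [4, 5, 7]].
Insert 2: 2 bumps 3 from row 1; 3 bumps 4 from row 2; 4 starts row 3. P = [[1, 2, 6], [3, 5, 7], [4]].

So P = [[1, 2, 6], [3, 5, 7], [4]], Q = [[1, 3, 4], [2, 5, 6], [7]].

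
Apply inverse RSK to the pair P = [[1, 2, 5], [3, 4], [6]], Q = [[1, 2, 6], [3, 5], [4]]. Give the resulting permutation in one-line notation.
Reverse the RSK construction: for i from n down to 1, find the cell of Q containing i, remove the entry at that cell from P, and reverse-bump it up through P; the value ejected from row 1 is w(i).

Step i=6: Q has 6 at row 1, column 3; remove that cell from P, ejecting 5. So w(6) = 5. P is now [[1, 2], [3, 4], [6]].
Step i=5: Q has 5 at row 2, column 2; remove 4 from row 2 of P and reverse-bump: 4 enters row 1 and ejects 2. So w(5) = 2. P is now [[1, 4], [3], [6]].
Step i=4: Q has 4 at row 3, column 1; remove 6 from row 3 of P and reverse-bump: 6 enters row 2 and ejects 3; 3 enters row 1 and ejects 1. So w(4) = 1. P is now [[3, 4], [6]].
Step i=3: Q has 3 at row 2, column 1; remove 6 from row 2 of P and reverse-bump: 6 enters row 1 and ejects 4. So w(3) = 4. P is now [[3, 6]].
Step i=2: Q has 2 at row 1, column 2; remove that cell from P, ejecting 6. So w(2) = 6. P is now [[3]].
Step i=1: Q has 1 at row 1, column 1; remove that cell from P, ejecting 3. So w(1) = 3. P is now [].

So w = 3 6 4 1 2 5.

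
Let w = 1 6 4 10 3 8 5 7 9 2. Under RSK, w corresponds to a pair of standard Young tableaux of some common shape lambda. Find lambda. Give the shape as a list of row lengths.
Row-insert each entry into an empty tableau.

After inserting 1: P = [[1]].
After inserting 6: P = [[1, 6]].
After inserting 4: P = [[1, 4], [6]].
After inserting 10: P = [[1, 4, 10], [6]].
After inserting 3: P = [[1, 3, 10], [4], [6]].
After inserting 8: P = [[1, 3, 8], [4, 10], [6]].
After inserting 5: P = [[1, 3, 5], [4, 8], [6, 10]].
After inserting 7: P = [[1, 3, 5, 7], [4, 8], [6, 10]].
After inserting 9: P = [[1, 3, 5, 7, 9], [4, 8], [6, 10]].
After inserting 2: P = [[1, 2, 5, 7, 9], [3, 8], [4, 10], [6]].

The final insertion tableau P = [[1, 2, 5, 7, 9], [3, 8], [4, 10], [6]] has shape [5, 2, 2, 1].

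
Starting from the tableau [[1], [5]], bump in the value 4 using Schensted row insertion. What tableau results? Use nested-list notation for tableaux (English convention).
4 is larger than every entry of row 1, so it is appended to row 1. The new tableau is [[1, 4], [5]].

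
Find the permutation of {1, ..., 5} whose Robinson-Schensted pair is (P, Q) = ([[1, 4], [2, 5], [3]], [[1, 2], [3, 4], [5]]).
Reverse the RSK construction: for i from n down to 1, find the cell of Q containing i, remove the entry at that cell from P, and reverse-bump it up through P; the value ejected from row 1 is w(i).

Step i=5: Q has 5 at row 3, column 1; remove 3 from row 3 of P and reverse-bump: 3 enters row 2 and ejects 2; 2 enters row 1 and ejects 1. So w(5) = 1. P is now [[2, 4], [3, 5]].
Step i=4: Q has 4 at row 2, column 2; remove 5 from row 2 of P and reverse-bump: 5 enters row 1 and ejects 4. So w(4) = 4. P is now [[2, 5], [3]].
Step i=3: Q has 3 at row 2, column 1; remove 3 from row 2 of P and reverse-bump: 3 enters row 1 and ejects 2. So w(3) = 2. P is now [[3, 5]].
Step i=2: Q has 2 at row 1, column 2; remove that cell from P, ejecting 5. So w(2) = 5. P is now [[3]].
Step i=1: Q has 1 at row 1, column 1; remove that cell from P, ejecting 3. So w(1) = 3. P is now [].

So w = 3 5 2 4 1.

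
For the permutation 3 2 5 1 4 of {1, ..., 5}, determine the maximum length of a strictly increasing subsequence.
2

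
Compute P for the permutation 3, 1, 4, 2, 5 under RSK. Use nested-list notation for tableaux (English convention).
P = [[1, 2, 5], [3, 4]]

Insert 3: appended to row 1. P = [[3]].
Insert 1: 1 bumps 3 from row 1; 3 starts row 2. P = [[1], [3]].
Insert 4: appended to row 1. P = [[1, 4], [3]].
Insert 2: 2 bumps 4 from row 1; 4 appends to row 2. P = [[1, 2], [3, 4]].
Insert 5: appended to row 1. P = [[1, 2, 5], [3, 4]].

So P = [[1, 2, 5], [3, 4]].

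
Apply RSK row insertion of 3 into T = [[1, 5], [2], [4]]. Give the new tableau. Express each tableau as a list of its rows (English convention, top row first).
In row 1, 3 replaces 5 (the leftmost entry greater than 3); 5 is bumped to row 2. 5 is appended to row 2. The new tableau is [[1, 3], [2, 5], [4]].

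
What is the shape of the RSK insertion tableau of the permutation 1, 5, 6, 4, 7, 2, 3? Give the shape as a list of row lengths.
[4, 2, 1]

Row-insert each entry into an empty tableau.

After inserting 1: P = [[1]].
After inserting 5: P = [[1, 5]].
After inserting 6: P = [[1, 5, 6]].
After inserting 4: P = [[1, 4, 6], [5]].
After inserting 7: P = [[1, 4, 6, 7], [5]].
After inserting 2: P = [[1, 2, 6, 7], [4], [5]].
After inserting 3: P = [[1, 2, 3, 7], [4, 6], [5]].

The final insertion tableau P = [[1, 2, 3, 7], [4, 6], [5]] has shape [4, 2, 1].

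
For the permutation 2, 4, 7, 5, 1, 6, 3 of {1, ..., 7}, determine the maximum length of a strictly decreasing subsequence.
3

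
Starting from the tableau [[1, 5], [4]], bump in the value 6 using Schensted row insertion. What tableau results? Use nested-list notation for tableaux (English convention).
6 is larger than every entry of row 1, so it is appended to row 1. The new tableau is [[1, 5, 6], [4]].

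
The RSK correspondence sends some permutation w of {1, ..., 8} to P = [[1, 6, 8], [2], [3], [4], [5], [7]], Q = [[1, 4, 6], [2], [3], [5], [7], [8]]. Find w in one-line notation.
7 5 4 6 3 8 2 1

Reverse RSK: for i = n, n-1, ..., 1, locate i in Q, remove the corresponding corner cell from P, and reverse-bump its entry up through P; the value ejected from row 1 is w(i).

So w = 7 5 4 6 3 8 2 1.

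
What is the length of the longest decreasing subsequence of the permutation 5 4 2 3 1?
4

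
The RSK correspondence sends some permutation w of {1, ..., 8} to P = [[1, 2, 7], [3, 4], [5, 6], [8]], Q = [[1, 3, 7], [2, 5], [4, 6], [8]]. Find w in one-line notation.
5 3 8 1 6 4 7 2

Reverse RSK: for i = n, n-1, ..., 1, locate i in Q, remove the corresponding corner cell from P, and reverse-bump its entry up through P; the value ejected from row 1 is w(i).

So w = 5 3 8 1 6 4 7 2.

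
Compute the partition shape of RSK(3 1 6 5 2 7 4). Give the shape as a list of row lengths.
Row-insert each entry into an empty tableau.

After inserting 3: P = [[3]].
After inserting 1: P = [[1], [3]].
After inserting 6: P = [[1, 6], [3]].
After inserting 5: P = [[1, 5], [3, 6]].
After inserting 2: P = [[1, 2], [3, 5], [6]].
After inserting 7: P = [[1, 2, 7], [3, 5], [6]].
After inserting 4: P = [[1, 2, 4], [3, 5, 7], [6]].

The final insertion tableau P = [[1, 2, 4], [3, 5, 7], [6]] has shape [3, 3, 1].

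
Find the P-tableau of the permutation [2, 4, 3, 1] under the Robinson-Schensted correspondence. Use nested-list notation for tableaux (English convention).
Insert 2: appended to row 1. P = [[2]].
Insert 4: appended to row 1. P = [[2, 4]].
Insert 3: 3 bumps 4 from row 1; 4 starts row 2. P = [[2, 3], [4]].
Insert 1: 1 bumps 2 from row 1; 2 bumps 4 from row 2; 4 starts row 3. P = [[1, 3], [2], [4]].

So P = [[1, 3], [2], [4]].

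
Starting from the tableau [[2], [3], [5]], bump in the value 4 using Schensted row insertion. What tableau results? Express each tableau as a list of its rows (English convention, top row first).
4 is larger than every entry of row 1, so it is appended to row 1. The new tableau is [[2, 4], [3], [5]].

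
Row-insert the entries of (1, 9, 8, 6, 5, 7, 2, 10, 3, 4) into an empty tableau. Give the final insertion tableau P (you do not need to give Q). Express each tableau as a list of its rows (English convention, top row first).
P = [[1, 2, 3, 4], [5, 7, 10], [6], [8], [9]]

Insert 1: appended to row 1. P = [[1]].
Insert 9: appended to row 1. P = [[1, 9]].
Insert 8: 8 bumps 9 from row 1; 9 starts row 2. P = [[1, 8], [9]].
Insert 6: 6 bumps 8 from row 1; 8 bumps 9 from row 2; 9 starts row 3. P = [[1, 6], [8], [9]].
Insert 5: 5 bumps 6 from row 1; 6 bumps 8 from row 2; 8 bumps 9 from row 3; 9 starts row 4. P = [[1, 5], [6], [8], [9]].
Insert 7: appended to row 1. P = [[1, 5, 7], [6], [8], [9]].
Insert 2: 2 bumps 5 from row 1; 5 bumps 6 from row 2; 6 bumps 8 from row 3; 8 bumps 9 from row 4; 9 starts row 5. P = [[1, 2, 7], [5], [6], [8], [9]].
Insert 10: appended to row 1. P = [[1, 2, 7, 10], [5], [6], [8], [9]].
Insert 3: 3 bumps 7 from row 1; 7 appends to row 2. P = [[1, 2, 3, 10], [5, 7], [6], [8], [9]].
Insert 4: 4 bumps 10 from row 1; 10 appends to row 2. P = [[1, 2, 3, 4], [5, 7, 10], [6], [8], [9]].

So P = [[1, 2, 3, 4], [5, 7, 10], [6], [8], [9]].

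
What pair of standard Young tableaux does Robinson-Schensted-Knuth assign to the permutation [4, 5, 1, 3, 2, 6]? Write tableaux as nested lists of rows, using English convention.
P = [[1, 2, 6], [3, 5], [4]], Q = [[1, 2, 6], [3, 4], [5]]

Insert each entry of the permutation into P by Schensted row insertion, recording in Q the position of each new cell.

After inserting 4: P = [[4]].
After inserting 5: P = [[4, 5]].
After inserting 1: P = [[1, 5], [4]].
After inserting 3: P = [[1, 3], [4, 5]].
After inserting 2: P = [[1, 2], [3, 5], [4]].
After inserting 6: P = [[1, 2, 6], [3, 5], [4]].

So P = [[1, 2, 6], [3, 5], [4]], Q = [[1, 2, 6], [3, 4], [5]].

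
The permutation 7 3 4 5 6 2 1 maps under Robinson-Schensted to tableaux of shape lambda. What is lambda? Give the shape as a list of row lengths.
Row-insert each entry into an empty tableau.

After inserting 7: P = [[7]].
After inserting 3: P = [[3], [7]].
After inserting 4: P = [[3, 4], [7]].
After inserting 5: P = [[3, 4, 5], [7]].
After inserting 6: P = [[3, 4, 5, 6], [7]].
After inserting 2: P = [[2, 4, 5, 6], [3], [7]].
After inserting 1: P = [[1, 4, 5, 6], [2], [3], [7]].

The final insertion tableau P = [[1, 4, 5, 6], [2], [3], [7]] has shape [4, 1, 1, 1].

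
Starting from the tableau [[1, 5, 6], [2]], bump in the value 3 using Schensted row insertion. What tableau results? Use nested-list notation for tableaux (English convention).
[[1, 3, 6], [2, 5]]

In row 1, 3 replaces 5 (the leftmost entry greater than 3); 5 is bumped to row 2. 5 is appended to row 2. The new tableau is [[1, 3, 6], [2, 5]].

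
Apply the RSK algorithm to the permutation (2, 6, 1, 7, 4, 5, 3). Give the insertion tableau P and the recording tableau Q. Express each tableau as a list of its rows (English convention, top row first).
P = [[1, 3, 5], [2, 4, 7], [6]], Q = [[1, 2, 4], [3, 5, 6], [7]]

Insert each entry of the permutation into P by Schensted row insertion, recording in Q the position of each new cell.

Insert 2: appended to row 1. P = [[2]].
Insert 6: appended to row 1. P = [[2, 6]].
Insert 1: 1 bumps 2 from row 1; 2 starts row 2. P = [[1, 6], [2]].
Insert 7: appended to row 1. P = [[1, 6, 7], [2]].
Insert 4: 4 bumps 6 from row 1; 6 appends to row 2. P = [[1, 4, 7], [2, 6]].
Insert 5: 5 bumps 7 from row 1; 7 appends to row 2. P = [[1, 4, 5], [2, 6, 7]].
Insert 3: 3 bumps 4 from row 1; 4 bumps 6 from row 2; 6 starts row 3. P = [[1, 3, 5], [2, 4, 7], [6]].

So P = [[1, 3, 5], [2, 4, 7], [6]], Q = [[1, 2, 4], [3, 5, 6], [7]].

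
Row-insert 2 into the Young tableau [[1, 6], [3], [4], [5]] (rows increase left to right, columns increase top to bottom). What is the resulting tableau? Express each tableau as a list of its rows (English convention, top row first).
In row 1, 2 replaces 6 (the leftmost entry greater than 2); 6 is bumped to row 2. 6 is appended to row 2. The new tableau is [[1, 2], [3, 6], [4], [5]].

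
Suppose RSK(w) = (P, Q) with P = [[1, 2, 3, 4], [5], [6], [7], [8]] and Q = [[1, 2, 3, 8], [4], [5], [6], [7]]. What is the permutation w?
Reverse the RSK construction: for i from n down to 1, find the cell of Q containing i, remove the entry at that cell from P, and reverse-bump it up through P; the value ejected from row 1 is w(i).

Step i=8: Q has 8 at row 1, column 4; remove that cell from P, ejecting 4. So w(8) = 4. P is now [[1, 2, 3], [5], [6], [7], [8]].
Step i=7: Q has 7 at row 5, column 1; remove 8 from row 5 of P and reverse-bump: 8 enters row 4 and ejects 7; 7 enters row 3 and ejects 6; 6 enters row 2 and ejects 5; 5 enters row 1 and ejects 3. So w(7) = 3. P is now [[1, 2, 5], [6], [7], [8]].
Step i=6: Q has 6 at row 4, column 1; remove 8 from row 4 of P and reverse-bump: 8 enters row 3 and ejects 7; 7 enters row 2 and ejects 6; 6 enters row 1 and ejects 5. So w(6) = 5. P is now [[1, 2, 6], [7], [8]].
Step i=5: Q has 5 at row 3, column 1; remove 8 from row 3 of P and reverse-bump: 8 enters row 2 and ejects 7; 7 enters row 1 and ejects 6. So w(5) = 6. P is now [[1, 2, 7], [8]].
Step i=4: Q has 4 at row 2, column 1; remove 8 from row 2 of P and reverse-bump: 8 enters row 1 and ejects 7. So w(4) = 7. P is now [[1, 2, 8]].
Step i=3: Q has 3 at row 1, column 3; remove that cell from P, ejecting 8. So w(3) = 8. P is now [[1, 2]].
Step i=2: Q has 2 at row 1, column 2; remove that cell from P, ejecting 2. So w(2) = 2. P is now [[1]].
Step i=1: Q has 1 at row 1, column 1; remove that cell from P, ejecting 1. So w(1) = 1. P is now [].

So w = 1 2 8 7 6 5 3 4.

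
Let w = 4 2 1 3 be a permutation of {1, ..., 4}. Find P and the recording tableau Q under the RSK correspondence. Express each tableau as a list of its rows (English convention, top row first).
P = [[1, 3], [2], [4]], Q = [[1, 4], [2], [3]]

Insert each entry of the permutation into P by Schensted row insertion, recording in Q the position of each new cell.

Insert 4: appended to row 1. P = [[4]].
Insert 2: 2 bumps 4 from row 1; 4 starts row 2. P = [[2], [4]].
Insert 1: 1 bumps 2 from row 1; 2 bumps 4 from row 2; 4 starts row 3. P = [[1], [2], [4]].
Insert 3: appended to row 1. P = [[1, 3], [2], [4]].

So P = [[1, 3], [2], [4]], Q = [[1, 4], [2], [3]].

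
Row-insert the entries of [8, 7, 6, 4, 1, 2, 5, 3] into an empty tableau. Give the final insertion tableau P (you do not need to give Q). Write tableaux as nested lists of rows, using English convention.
Insert 8: appended to row 1. P = [[8]].
Insert 7: 7 bumps 8 from row 1; 8 starts row 2. P = [[7], [8]].
Insert 6: 6 bumps 7 from row 1; 7 bumps 8 from row 2; 8 starts row 3. P = [[6], [7], [8]].
Insert 4: 4 bumps 6 from row 1; 6 bumps 7 from row 2; 7 bumps 8 from row 3; 8 starts row 4. P = [[4], [6], [7], [8]].
Insert 1: 1 bumps 4 from row 1; 4 bumps 6 from row 2; 6 bumps 7 from row 3; 7 bumps 8 from row 4; 8 starts row 5. P = [[1], [4], [6], [7], [8]].
Insert 2: appended to row 1. P = [[1, 2], [4], [6], [7], [8]].
Insert 5: appended to row 1. P = [[1, 2, 5], [4], [6], [7], [8]].
Insert 3: 3 bumps 5 from row 1; 5 appends to row 2. P = [[1, 2, 3], [4, 5], [6], [7], [8]].

So P = [[1, 2, 3], [4, 5], [6], [7], [8]].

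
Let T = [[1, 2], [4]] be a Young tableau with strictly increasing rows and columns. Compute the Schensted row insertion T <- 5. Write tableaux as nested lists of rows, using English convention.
5 is larger than every entry of row 1, so it is appended to row 1. The new tableau is [[1, 2, 5], [4]].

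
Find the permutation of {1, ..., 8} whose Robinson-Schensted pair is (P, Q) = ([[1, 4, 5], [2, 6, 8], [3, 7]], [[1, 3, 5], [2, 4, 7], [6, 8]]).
Reverse the RSK construction: for i from n down to 1, find the cell of Q containing i, remove the entry at that cell from P, and reverse-bump it up through P; the value ejected from row 1 is w(i).

Step i=8: Q has 8 at row 3, column 2; remove 7 from row 3 of P and reverse-bump: 7 enters row 2 and ejects 6; 6 enters row 1 and ejects 5. So w(8) = 5. P is now [[1, 4, 6], [2, 7, 8], [3]].
Step i=7: Q has 7 at row 2, column 3; remove 8 from row 2 of P and reverse-bump: 8 enters row 1 and ejects 6. So w(7) = 6. P is now [[1, 4, 8], [2, 7], [3]].
Step i=6: Q has 6 at row 3, column 1; remove 3 from row 3 of P and reverse-bump: 3 enters row 2 and ejects 2; 2 enters row 1 and ejects 1. So w(6) = 1. P is now [[2, 4, 8], [3, 7]].
Step i=5: Q has 5 at row 1, column 3; remove that cell from P, ejecting 8. So w(5) = 8. P is now [[2, 4], [3, 7]].
Step i=4: Q has 4 at row 2, column 2; remove 7 from row 2 of P and reverse-bump: 7 enters row 1 and ejects 4. So w(4) = 4. P is now [[2, 7], [3]].
Step i=3: Q has 3 at row 1, column 2; remove that cell from P, ejecting 7. So w(3) = 7. P is now [[2], [3]].
Step i=2: Q has 2 at row 2, column 1; remove 3 from row 2 of P and reverse-bump: 3 enters row 1 and ejects 2. So w(2) = 2. P is now [[3]].
Step i=1: Q has 1 at row 1, column 1; remove that cell from P, ejecting 3. So w(1) = 3. P is now [].

So w = 3 2 7 4 8 1 6 5.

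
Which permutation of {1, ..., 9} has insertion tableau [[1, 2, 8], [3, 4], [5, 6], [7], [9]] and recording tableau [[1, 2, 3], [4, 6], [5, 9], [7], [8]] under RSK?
Reverse the RSK construction: for i from n down to 1, find the cell of Q containing i, remove the entry at that cell from P, and reverse-bump it up through P; the value ejected from row 1 is w(i).

Step i=9: Q has 9 at row 3, column 2; remove 6 from row 3 of P and reverse-bump: 6 enters row 2 and ejects 4; 4 enters row 1 and ejects 2. So w(9) = 2. P is now [[1, 4, 8], [3, 6], [5], [7], [9]].
Step i=8: Q has 8 at row 5, column 1; remove 9 from row 5 of P and reverse-bump: 9 enters row 4 and ejects 7; 7 enters row 3 and ejects 5; 5 enters row 2 and ejects 3; 3 enters row 1 and ejects 1. So w(8) = 1. P is now [[3, 4, 8], [5, 6], [7], [9]].
Step i=7: Q has 7 at row 4, column 1; remove 9 from row 4 of P and reverse-bump: 9 enters row 3 and ejects 7; 7 enters row 2 and ejects 6; 6 enters row 1 and ejects 4. So w(7) = 4. P is now [[3, 6, 8], [5, 7], [9]].
Step i=6: Q has 6 at row 2, column 2; remove 7 from row 2 of P and reverse-bump: 7 enters row 1 and ejects 6. So w(6) = 6. P is now [[3, 7, 8], [5], [9]].
Step i=5: Q has 5 at row 3, column 1; remove 9 from row 3 of P and reverse-bump: 9 enters row 2 and ejects 5; 5 enters row 1 and ejects 3. So w(5) = 3. P is now [[5, 7, 8], [9]].
Step i=4: Q has 4 at row 2, column 1; remove 9 from row 2 of P and reverse-bump: 9 enters row 1 and ejects 8. So w(4) = 8. P is now [[5, 7, 9]].
Step i=3: Q has 3 at row 1, column 3; remove that cell from P, ejecting 9. So w(3) = 9. P is now [[5, 7]].
Step i=2: Q has 2 at row 1, column 2; remove that cell from P, ejecting 7. So w(2) = 7. P is now [[5]].
Step i=1: Q has 1 at row 1, column 1; remove that cell from P, ejecting 5. So w(1) = 5. P is now [].

So w = 5 7 9 8 3 6 4 1 2.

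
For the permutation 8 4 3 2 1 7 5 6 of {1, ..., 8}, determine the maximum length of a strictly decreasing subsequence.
5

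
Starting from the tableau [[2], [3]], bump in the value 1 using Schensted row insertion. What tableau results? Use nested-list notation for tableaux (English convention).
In row 1, 1 replaces 2 (the leftmost entry greater than 1); 2 is bumped to row 2. In row 2, 2 replaces 3 (the leftmost entry greater than 2); 3 is bumped to row 3. 3 starts a new row 3. The new tableau is [[1], [2], [3]].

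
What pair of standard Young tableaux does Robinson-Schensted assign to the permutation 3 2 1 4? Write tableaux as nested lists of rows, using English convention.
Insert each entry of the permutation into P by Schensted row insertion, recording in Q the position of each new cell.

Insert 3: appended to row 1. P = [[3]].
Insert 2: 2 bumps 3 from row 1; 3 starts row 2. P = [[2], [3]].
Insert 1: 1 bumps 2 from row 1; 2 bumps 3 from row 2; 3 starts row 3. P = [[1], [2], [3]].
Insert 4: appended to row 1. P = [[1, 4], [2], [3]].

So P = [[1, 4], [2], [3]], Q = [[1, 4], [2], [3]].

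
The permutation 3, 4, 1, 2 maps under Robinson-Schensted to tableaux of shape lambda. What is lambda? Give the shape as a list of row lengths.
Row-insert each entry into an empty tableau.

After inserting 3: P = [[3]].
After inserting 4: P = [[3, 4]].
After inserting 1: P = [[1, 4], [3]].
After inserting 2: P = [[1, 2], [3, 4]].

The final insertion tableau P = [[1, 2], [3, 4]] has shape [2, 2].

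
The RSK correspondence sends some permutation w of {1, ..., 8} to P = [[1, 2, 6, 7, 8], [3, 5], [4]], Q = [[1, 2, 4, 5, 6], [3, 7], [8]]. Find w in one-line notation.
Reverse the RSK construction: for i from n down to 1, find the cell of Q containing i, remove the entry at that cell from P, and reverse-bump it up through P; the value ejected from row 1 is w(i).

Step i=8: Q has 8 at row 3, column 1; remove 4 from row 3 of P and reverse-bump: 4 enters row 2 and ejects 3; 3 enters row 1 and ejects 2. So w(8) = 2. P is now [[1, 3, 6, 7, 8], [4, 5]].
Step i=7: Q has 7 at row 2, column 2; remove 5 from row 2 of P and reverse-bump: 5 enters row 1 and ejects 3. So w(7) = 3. P is now [[1, 5, 6, 7, 8], [4]].
Step i=6: Q has 6 at row 1, column 5; remove that cell from P, ejecting 8. So w(6) = 8. P is now [[1, 5, 6, 7], [4]].
Step i=5: Q has 5 at row 1, column 4; remove that cell from P, ejecting 7. So w(5) = 7. P is now [[1, 5, 6], [4]].
Step i=4: Q has 4 at row 1, column 3; remove that cell from P, ejecting 6. So w(4) = 6. P is now [[1, 5], [4]].
Step i=3: Q has 3 at row 2, column 1; remove 4 from row 2 of P and reverse-bump: 4 enters row 1 and ejects 1. So w(3) = 1. P is now [[4, 5]].
Step i=2: Q has 2 at row 1, column 2; remove that cell from P, ejecting 5. So w(2) = 5. P is now [[4]].
Step i=1: Q has 1 at row 1, column 1; remove that cell from P, ejecting 4. So w(1) = 4. P is now [].

So w = 4 5 1 6 7 8 3 2.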